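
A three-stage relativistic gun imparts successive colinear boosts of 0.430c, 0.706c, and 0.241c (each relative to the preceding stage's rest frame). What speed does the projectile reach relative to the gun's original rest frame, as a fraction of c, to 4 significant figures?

u ≈ 0.9194c

Compose boost 2: (0.706 + 0.430)/(1 + 0.706×0.430) = 1.136/1.30358 = 0.871446
Compose boost 3: (0.241 + 0.871446)/(1 + 0.241×0.871446) = 1.11245/1.21002 = 0.9194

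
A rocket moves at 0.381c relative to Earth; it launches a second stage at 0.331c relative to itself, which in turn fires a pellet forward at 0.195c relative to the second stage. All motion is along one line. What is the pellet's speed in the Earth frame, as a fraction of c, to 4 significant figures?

Compose boost 2: (0.331 + 0.381)/(1 + 0.331×0.381) = 0.7120/1.12611 = 0.632264
Compose boost 3: (0.195 + 0.632264)/(1 + 0.195×0.632264) = 0.827264/1.12329 = 0.7365

u ≈ 0.7365c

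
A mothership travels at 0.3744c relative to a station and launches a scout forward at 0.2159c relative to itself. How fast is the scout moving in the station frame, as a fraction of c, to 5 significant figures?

Compose boost 2: (0.2159 + 0.3744)/(1 + 0.2159×0.3744) = 0.59030/1.080833 = 0.54615

u ≈ 0.54615c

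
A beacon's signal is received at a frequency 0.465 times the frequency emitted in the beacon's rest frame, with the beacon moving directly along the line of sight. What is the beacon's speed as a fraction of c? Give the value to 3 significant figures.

β ≈ 0.644

f_obs/f_src = √((1−β)/(1+β)) = 0.465  ⇒  (1−β)/(1+β) = 0.21623
β = |1 − D²|/(1 + D²) = |1 − 0.21623|/(1 + 0.21623) = 0.644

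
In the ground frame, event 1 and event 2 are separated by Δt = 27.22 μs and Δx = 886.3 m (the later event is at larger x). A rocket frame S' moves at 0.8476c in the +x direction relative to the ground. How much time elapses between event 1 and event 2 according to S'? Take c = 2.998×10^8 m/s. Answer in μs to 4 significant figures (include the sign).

Δt' ≈ 46.57 μs

γ = 1/√(1 − 0.8476²) = 1.88453
Δt' = γ(Δt − vΔx/c²) = 1.88453 × (27.22 μs − 0.8476×886.3 m / (2.998×10^8 m/s))
= 1.88453 × (24.7142 μs) = 46.57 μs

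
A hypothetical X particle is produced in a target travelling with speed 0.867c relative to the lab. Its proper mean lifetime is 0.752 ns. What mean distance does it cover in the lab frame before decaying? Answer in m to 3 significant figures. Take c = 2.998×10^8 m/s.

d ≈ 0.392 m

γ = 1/√(1 − 0.867²) = 2.0068
Dilated lifetime: Δt = γτ₀ = 2.0068 × 0.752 ns = 1.5091 ns
d = vΔt = 0.867c × 1.5091 ns = 2.5993×10^8 m/s × 1.5091×10^-9 s = 0.392 m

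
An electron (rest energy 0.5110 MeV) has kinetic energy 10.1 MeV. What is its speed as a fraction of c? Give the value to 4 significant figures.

β ≈ 0.9988

γ = 1 + K/(m₀c²) = 1 + 10.1/0.5110 = 20.7652
β = √(1 − 1/γ²) = 0.9988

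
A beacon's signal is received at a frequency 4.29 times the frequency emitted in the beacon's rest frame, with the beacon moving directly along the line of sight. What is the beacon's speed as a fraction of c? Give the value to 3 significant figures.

f_obs/f_src = √((1+β)/(1−β)) = 4.29  ⇒  (1+β)/(1−β) = 18.404
β = |1 − D²|/(1 + D²) = |1 − 18.404|/(1 + 18.404) = 0.897

β ≈ 0.897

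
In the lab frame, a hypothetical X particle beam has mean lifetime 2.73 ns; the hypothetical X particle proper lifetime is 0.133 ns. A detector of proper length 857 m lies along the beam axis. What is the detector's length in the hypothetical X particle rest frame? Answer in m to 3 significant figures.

Time dilation ⇒ γ = Δt/τ₀ = 2.73/0.133 = 20.526
Length contraction: L = L₀/γ = 857/20.526 = 41.8 m

L ≈ 41.8 m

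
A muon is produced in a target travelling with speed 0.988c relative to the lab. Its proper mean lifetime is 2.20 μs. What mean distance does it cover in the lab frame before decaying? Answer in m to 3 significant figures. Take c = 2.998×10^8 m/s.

d ≈ 4220 m

γ = 1/√(1 − 0.988²) = 6.4744
Dilated lifetime: Δt = γτ₀ = 6.4744 × 2.20 μs = 14.244 μs
d = vΔt = 0.988c × 14.244 μs = 2.9620×10^8 m/s × 1.4244×10^-5 s = 4220 m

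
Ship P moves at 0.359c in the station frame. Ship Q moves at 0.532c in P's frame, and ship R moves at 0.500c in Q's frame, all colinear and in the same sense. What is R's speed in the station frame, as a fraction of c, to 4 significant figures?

Compose boost 2: (0.532 + 0.359)/(1 + 0.532×0.359) = 0.8910/1.19099 = 0.748118
Compose boost 3: (0.500 + 0.748118)/(1 + 0.500×0.748118) = 1.24812/1.37406 = 0.9083

u ≈ 0.9083c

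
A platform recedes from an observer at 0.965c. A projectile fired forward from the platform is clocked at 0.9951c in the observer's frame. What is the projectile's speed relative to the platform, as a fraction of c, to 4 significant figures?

u' ≈ 0.7576c

Inverse velocity addition: u' = (u − v)/(1 − uv/c²)
= (0.9951 − 0.965)/(1 − 0.9951×0.965) = 0.03010/0.0397285 = 0.7576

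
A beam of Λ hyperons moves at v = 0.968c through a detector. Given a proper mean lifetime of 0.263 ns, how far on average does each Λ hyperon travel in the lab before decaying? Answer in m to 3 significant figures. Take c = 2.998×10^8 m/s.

γ = 1/√(1 − 0.968²) = 3.9849
Dilated lifetime: Δt = γτ₀ = 3.9849 × 0.263 ns = 1.0480 ns
d = vΔt = 0.968c × 1.0480 ns = 2.9021×10^8 m/s × 1.0480×10^-9 s = 0.304 m

d ≈ 0.304 m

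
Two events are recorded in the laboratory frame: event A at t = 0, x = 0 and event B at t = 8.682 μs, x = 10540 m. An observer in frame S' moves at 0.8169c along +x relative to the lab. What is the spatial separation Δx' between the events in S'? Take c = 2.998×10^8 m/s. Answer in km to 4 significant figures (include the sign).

Δx' ≈ 14.59 km

γ = 1/√(1 − 0.8169²) = 1.73377
Δx' = γ(Δx − vΔt) = 1.73377 × (10540 m − 0.8169×(2.998×10^8 m/s)×8.682×10^-6 s)
= 1.73377 × (8413.72 m) = 14.59 km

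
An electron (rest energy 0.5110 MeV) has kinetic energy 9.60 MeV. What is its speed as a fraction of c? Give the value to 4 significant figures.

γ = 1 + K/(m₀c²) = 1 + 9.60/0.5110 = 19.7867
β = √(1 − 1/γ²) = 0.9987

β ≈ 0.9987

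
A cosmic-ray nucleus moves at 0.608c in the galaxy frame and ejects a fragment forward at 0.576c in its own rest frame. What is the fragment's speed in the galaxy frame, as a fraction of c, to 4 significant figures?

Compose boost 2: (0.576 + 0.608)/(1 + 0.576×0.608) = 1.184/1.35021 = 0.8769

u ≈ 0.8769c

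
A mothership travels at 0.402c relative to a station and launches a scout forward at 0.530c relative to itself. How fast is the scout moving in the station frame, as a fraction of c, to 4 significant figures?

Compose boost 2: (0.530 + 0.402)/(1 + 0.530×0.402) = 0.9320/1.21306 = 0.7683

u ≈ 0.7683c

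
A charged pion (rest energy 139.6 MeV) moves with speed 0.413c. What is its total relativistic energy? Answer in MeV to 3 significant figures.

γ = 1/√(1 − 0.413²) = 1.0980
E = γm₀c² = 1.0980 × 139.6 MeV = 153 MeV

E ≈ 153 MeV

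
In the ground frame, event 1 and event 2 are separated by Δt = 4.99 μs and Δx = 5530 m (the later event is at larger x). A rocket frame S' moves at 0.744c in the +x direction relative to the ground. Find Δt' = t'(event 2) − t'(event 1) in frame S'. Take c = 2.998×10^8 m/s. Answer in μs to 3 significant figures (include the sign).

γ = 1/√(1 − 0.744²) = 1.4966
Δt' = γ(Δt − vΔx/c²) = 1.4966 × (4.99 μs − 0.744×5530 m / (2.998×10^8 m/s))
= 1.4966 × (-8.7335 μs) = -13.1 μs

Δt' ≈ -13.1 μs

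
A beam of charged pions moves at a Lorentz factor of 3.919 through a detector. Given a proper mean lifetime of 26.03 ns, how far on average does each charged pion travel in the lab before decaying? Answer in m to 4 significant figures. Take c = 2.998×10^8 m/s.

β = √(1 − 1/γ²) = √(1 − 1/3.919²) = 0.966897
Dilated lifetime: Δt = γτ₀ = 3.919 × 26.03 ns = 102.012 ns
d = vΔt = 0.966897c × 102.012 ns = 2.89876×10^8 m/s × 1.02012×10^-7 s = 29.57 m

d ≈ 29.57 m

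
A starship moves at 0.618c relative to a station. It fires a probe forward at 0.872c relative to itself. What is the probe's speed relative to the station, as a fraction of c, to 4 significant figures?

u ≈ 0.9682c

Relativistic velocity addition: u = (u' + v)/(1 + u'v/c²)
= (0.872 + 0.618)/(1 + 0.872×0.618) = 1.490/1.53890 = 0.9682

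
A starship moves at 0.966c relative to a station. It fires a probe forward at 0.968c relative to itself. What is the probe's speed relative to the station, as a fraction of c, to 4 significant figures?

Relativistic velocity addition: u = (u' + v)/(1 + u'v/c²)
= (0.968 + 0.966)/(1 + 0.968×0.966) = 1.934/1.93509 = 0.9994

u ≈ 0.9994c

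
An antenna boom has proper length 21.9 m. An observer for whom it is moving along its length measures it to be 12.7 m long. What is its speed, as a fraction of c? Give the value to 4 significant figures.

β ≈ 0.8147

γ = L₀/L = 21.9/12.7 = 1.72441
β = √(1 − 1/γ²) = 0.8147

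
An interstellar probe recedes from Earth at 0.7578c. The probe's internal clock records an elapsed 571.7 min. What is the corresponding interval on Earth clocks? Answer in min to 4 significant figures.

γ = 1/√(1 − 0.7578²) = 1.53260
Time dilation: Δt = γτ₀ = 1.53260 × 571.7 min = 876.2 min

Δt ≈ 876.2 min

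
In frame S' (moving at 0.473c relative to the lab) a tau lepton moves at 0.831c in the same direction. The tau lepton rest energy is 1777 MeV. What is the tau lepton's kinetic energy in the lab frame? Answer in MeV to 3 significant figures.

u_lab = (0.831 + 0.473)/(1 + 0.831×0.473) = 0.936067
γ = 1/√(1 − 0.936067²) = 2.8423
K = (γ − 1)m₀c² = (2.8423 − 1) × 1777 = 1.8423 × 1777 = 3270 MeV

K ≈ 3270 MeV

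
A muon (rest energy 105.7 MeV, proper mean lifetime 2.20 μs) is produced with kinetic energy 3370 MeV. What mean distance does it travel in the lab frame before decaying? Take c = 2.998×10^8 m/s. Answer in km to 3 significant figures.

d ≈ 21.7 km

γ = 1 + K/(m₀c²) = 1 + 3370/105.7 = 32.883
β = √(1 − 1/γ²) = 0.99954
Dilated lifetime: γτ₀ = 32.883 × 2.20 μs = 72.342 μs
d = βc·γτ₀ = 0.99954 × (2.998×10^8 m/s) × 7.2342×10^-5 s = 21.7 km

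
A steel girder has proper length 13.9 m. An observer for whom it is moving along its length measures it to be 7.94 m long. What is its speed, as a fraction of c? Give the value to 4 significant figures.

β ≈ 0.8208

γ = L₀/L = 13.9/7.94 = 1.75063
β = √(1 − 1/γ²) = 0.8208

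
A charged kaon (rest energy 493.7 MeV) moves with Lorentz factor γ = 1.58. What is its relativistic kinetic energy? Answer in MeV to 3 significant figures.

γ = 1.58 (given)
K = (γ − 1)m₀c² = (1.58 − 1) × 493.7 MeV = 0.58000 × 493.7 MeV = 286 MeV

K ≈ 286 MeV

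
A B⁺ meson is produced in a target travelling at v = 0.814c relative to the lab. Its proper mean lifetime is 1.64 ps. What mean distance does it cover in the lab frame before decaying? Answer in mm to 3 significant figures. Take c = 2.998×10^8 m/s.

d ≈ 0.689 mm

γ = 1/√(1 − 0.814²) = 1.7216
Dilated lifetime: Δt = γτ₀ = 1.7216 × 1.64 ps = 2.8234 ps
d = vΔt = 0.814c × 2.8234 ps = 2.4404×10^8 m/s × 2.8234×10^-12 s = 0.689 mm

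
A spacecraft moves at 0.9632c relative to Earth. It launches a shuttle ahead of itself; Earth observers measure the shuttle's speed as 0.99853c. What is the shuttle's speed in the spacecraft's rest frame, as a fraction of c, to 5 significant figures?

Inverse velocity addition: u' = (u − v)/(1 − uv/c²)
= (0.99853 − 0.9632)/(1 − 0.99853×0.9632) = 0.035330/0.03821590 = 0.92448

u' ≈ 0.92448c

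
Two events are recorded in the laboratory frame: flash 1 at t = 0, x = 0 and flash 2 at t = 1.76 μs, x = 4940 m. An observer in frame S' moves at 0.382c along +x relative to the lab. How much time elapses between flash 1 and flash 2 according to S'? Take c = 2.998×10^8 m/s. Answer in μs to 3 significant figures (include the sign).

γ = 1/√(1 − 0.382²) = 1.0821
Δt' = γ(Δt − vΔx/c²) = 1.0821 × (1.76 μs − 0.382×4940 m / (2.998×10^8 m/s))
= 1.0821 × (-4.5345 μs) = -4.91 μs

Δt' ≈ -4.91 μs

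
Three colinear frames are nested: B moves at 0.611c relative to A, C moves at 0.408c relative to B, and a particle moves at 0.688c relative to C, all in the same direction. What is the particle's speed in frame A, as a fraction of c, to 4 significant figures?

u ≈ 0.9632c

Compose boost 2: (0.408 + 0.611)/(1 + 0.408×0.611) = 1.019/1.24929 = 0.815665
Compose boost 3: (0.688 + 0.815665)/(1 + 0.688×0.815665) = 1.50366/1.56118 = 0.9632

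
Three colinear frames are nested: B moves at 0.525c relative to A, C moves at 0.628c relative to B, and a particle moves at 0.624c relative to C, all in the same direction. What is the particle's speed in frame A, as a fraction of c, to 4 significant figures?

u ≈ 0.9676c

Compose boost 2: (0.628 + 0.525)/(1 + 0.628×0.525) = 1.153/1.32970 = 0.867113
Compose boost 3: (0.624 + 0.867113)/(1 + 0.624×0.867113) = 1.49111/1.54108 = 0.9676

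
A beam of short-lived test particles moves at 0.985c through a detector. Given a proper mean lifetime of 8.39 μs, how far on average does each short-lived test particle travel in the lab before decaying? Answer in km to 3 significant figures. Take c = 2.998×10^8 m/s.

d ≈ 14.4 km

γ = 1/√(1 − 0.985²) = 5.7953
Dilated lifetime: Δt = γτ₀ = 5.7953 × 8.39 μs = 48.622 μs
d = vΔt = 0.985c × 48.622 μs = 2.9530×10^8 m/s × 4.8622×10^-5 s = 14.4 km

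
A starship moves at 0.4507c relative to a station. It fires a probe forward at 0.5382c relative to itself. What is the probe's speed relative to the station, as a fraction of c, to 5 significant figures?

Relativistic velocity addition: u = (u' + v)/(1 + u'v/c²)
= (0.5382 + 0.4507)/(1 + 0.5382×0.4507) = 0.98890/1.242567 = 0.79585

u ≈ 0.79585c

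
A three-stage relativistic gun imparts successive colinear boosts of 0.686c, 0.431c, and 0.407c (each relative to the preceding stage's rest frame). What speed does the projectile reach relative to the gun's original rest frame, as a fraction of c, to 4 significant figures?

u ≈ 0.9395c

Compose boost 2: (0.431 + 0.686)/(1 + 0.431×0.686) = 1.117/1.29567 = 0.862105
Compose boost 3: (0.407 + 0.862105)/(1 + 0.407×0.862105) = 1.26910/1.35088 = 0.9395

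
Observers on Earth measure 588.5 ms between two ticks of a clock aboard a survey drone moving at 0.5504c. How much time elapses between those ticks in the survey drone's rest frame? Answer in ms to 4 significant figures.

γ = 1/√(1 − 0.5504²) = 1.19775
Proper time: τ₀ = Δt/γ = 588.5/1.19775 = 491.3 ms

τ₀ ≈ 491.3 ms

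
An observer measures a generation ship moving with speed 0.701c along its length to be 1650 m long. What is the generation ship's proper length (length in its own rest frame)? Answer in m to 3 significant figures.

L₀ ≈ 2310 m

γ = 1/√(1 − 0.701²) = 1.4022
L₀ = γL = 1.4022 × 1650 = 2310 m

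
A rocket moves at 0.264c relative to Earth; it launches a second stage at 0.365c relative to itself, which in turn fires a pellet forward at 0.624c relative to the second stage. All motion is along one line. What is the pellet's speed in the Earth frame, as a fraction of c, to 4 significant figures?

Compose boost 2: (0.365 + 0.264)/(1 + 0.365×0.264) = 0.6290/1.09636 = 0.573717
Compose boost 3: (0.624 + 0.573717)/(1 + 0.624×0.573717) = 1.19772/1.35800 = 0.8820

u ≈ 0.8820c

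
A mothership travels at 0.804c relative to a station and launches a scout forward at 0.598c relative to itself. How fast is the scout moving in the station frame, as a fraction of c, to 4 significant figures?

u ≈ 0.9468c

Compose boost 2: (0.598 + 0.804)/(1 + 0.598×0.804) = 1.402/1.48079 = 0.9468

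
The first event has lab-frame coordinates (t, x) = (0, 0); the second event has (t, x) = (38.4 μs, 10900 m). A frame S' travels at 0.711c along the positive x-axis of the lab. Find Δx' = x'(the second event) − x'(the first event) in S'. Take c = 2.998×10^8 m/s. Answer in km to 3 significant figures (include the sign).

γ = 1/√(1 − 0.711²) = 1.4221
Δx' = γ(Δx − vΔt) = 1.4221 × (10900 m − 0.711×(2.998×10^8 m/s)×38.4×10^-6 s)
= 1.4221 × (2714.7 m) = 3.86 km

Δx' ≈ 3.86 km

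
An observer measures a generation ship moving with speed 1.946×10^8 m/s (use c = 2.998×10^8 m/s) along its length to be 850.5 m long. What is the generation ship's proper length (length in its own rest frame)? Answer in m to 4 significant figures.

β = v/c = 1.946×10^8 / 2.998×10^8 = 0.649099
γ = 1/√(1 − 0.649099²) = 1.31457
L₀ = γL = 1.31457 × 850.5 = 1118 m

L₀ ≈ 1118 m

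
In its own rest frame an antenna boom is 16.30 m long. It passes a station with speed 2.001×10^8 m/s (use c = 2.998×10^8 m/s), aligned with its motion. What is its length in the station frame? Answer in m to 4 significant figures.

β = v/c = 2.001×10^8 / 2.998×10^8 = 0.667445
γ = 1/√(1 − 0.667445²) = 1.34290
Length contraction: L = L₀/γ = 16.30/1.34290 = 12.14 m

L ≈ 12.14 m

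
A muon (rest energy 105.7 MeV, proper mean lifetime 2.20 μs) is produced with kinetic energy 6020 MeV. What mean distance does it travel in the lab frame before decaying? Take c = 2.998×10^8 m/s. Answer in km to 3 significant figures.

γ = 1 + K/(m₀c²) = 1 + 6020/105.7 = 57.954
β = √(1 − 1/γ²) = 0.99985
Dilated lifetime: γτ₀ = 57.954 × 2.20 μs = 127.50 μs
d = βc·γτ₀ = 0.99985 × (2.998×10^8 m/s) × 0.00012750 s = 38.2 km

d ≈ 38.2 km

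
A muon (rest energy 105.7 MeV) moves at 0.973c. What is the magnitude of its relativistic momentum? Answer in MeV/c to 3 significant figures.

p ≈ 446 MeV/c

γ = 1/√(1 − 0.973²) = 4.3327
p = γβm₀c = 4.3327 × 0.973 × 105.7 MeV/c = 446 MeV/c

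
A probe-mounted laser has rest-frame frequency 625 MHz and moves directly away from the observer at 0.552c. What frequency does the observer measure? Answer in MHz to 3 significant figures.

f_obs ≈ 336 MHz

Relativistic Doppler: f_obs = f_src √((1−β)/(1+β))
= 625 × √(0.44800/1.5520) = 625 × 0.53727 = 336 MHz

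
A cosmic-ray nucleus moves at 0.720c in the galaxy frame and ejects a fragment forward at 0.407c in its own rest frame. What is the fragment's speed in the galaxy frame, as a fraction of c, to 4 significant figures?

u ≈ 0.8716c

Compose boost 2: (0.407 + 0.720)/(1 + 0.407×0.720) = 1.127/1.29304 = 0.8716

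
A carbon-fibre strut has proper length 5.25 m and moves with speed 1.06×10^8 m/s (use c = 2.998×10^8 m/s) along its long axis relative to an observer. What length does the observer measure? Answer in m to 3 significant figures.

β = v/c = 1.06×10^8 / 2.998×10^8 = 0.35357
γ = 1/√(1 − 0.35357²) = 1.0691
Length contraction: L = L₀/γ = 5.25/1.0691 = 4.91 m

L ≈ 4.91 m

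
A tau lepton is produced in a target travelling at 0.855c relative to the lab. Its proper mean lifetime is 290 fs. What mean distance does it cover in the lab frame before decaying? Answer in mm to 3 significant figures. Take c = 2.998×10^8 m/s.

γ = 1/√(1 − 0.855²) = 1.9282
Dilated lifetime: Δt = γτ₀ = 1.9282 × 290 fs = 559.17 fs
d = vΔt = 0.855c × 559.17 fs = 2.5633×10^8 m/s × 5.5917×10^-13 s = 0.143 mm

d ≈ 0.143 mm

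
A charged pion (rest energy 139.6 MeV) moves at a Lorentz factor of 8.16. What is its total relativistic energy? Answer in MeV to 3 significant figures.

γ = 8.16 (given)
E = γm₀c² = 8.16 × 139.6 MeV = 1140 MeV

E ≈ 1140 MeV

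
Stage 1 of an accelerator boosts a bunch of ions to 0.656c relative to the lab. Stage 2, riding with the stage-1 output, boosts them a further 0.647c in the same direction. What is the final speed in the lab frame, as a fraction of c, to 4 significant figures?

Compose boost 2: (0.647 + 0.656)/(1 + 0.647×0.656) = 1.303/1.42443 = 0.9148

u ≈ 0.9148c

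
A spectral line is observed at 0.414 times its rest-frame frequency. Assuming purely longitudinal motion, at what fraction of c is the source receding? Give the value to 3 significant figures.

f_obs/f_src = √((1−β)/(1+β)) = 0.414  ⇒  (1−β)/(1+β) = 0.17140
β = |1 − D²|/(1 + D²) = |1 − 0.17140|/(1 + 0.17140) = 0.707

β ≈ 0.707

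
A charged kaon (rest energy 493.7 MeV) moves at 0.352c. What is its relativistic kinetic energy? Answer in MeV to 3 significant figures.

K ≈ 33.8 MeV

γ = 1/√(1 − 0.352²) = 1.0684
K = (γ − 1)m₀c² = (1.0684 − 1) × 493.7 MeV = 0.068376 × 493.7 MeV = 33.8 MeV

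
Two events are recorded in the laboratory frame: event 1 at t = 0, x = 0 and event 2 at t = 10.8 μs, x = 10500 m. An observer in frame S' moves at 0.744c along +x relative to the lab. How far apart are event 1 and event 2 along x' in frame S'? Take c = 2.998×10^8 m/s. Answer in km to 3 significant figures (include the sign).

γ = 1/√(1 − 0.744²) = 1.4966
Δx' = γ(Δx − vΔt) = 1.4966 × (10500 m − 0.744×(2.998×10^8 m/s)×10.8×10^-6 s)
= 1.4966 × (8091.0 m) = 12.1 km

Δx' ≈ 12.1 km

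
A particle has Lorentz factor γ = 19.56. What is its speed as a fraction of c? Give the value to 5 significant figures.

β ≈ 0.99869

β = √(1 − 1/γ²) = √(1 − 1/19.56²) = √(0.9973863) = 0.99869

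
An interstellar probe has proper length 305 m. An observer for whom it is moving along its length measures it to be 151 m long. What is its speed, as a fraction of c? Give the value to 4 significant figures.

γ = L₀/L = 305/151 = 2.01987
β = √(1 − 1/γ²) = 0.8688

β ≈ 0.8688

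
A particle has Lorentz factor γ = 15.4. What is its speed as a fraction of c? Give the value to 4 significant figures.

β ≈ 0.9979

β = √(1 − 1/γ²) = √(1 − 1/15.4²) = √(0.995783) = 0.9979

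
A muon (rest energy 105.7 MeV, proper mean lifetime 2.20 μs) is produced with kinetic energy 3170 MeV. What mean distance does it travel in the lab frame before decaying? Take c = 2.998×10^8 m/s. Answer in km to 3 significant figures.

γ = 1 + K/(m₀c²) = 1 + 3170/105.7 = 30.991
β = √(1 − 1/γ²) = 0.99948
Dilated lifetime: γτ₀ = 30.991 × 2.20 μs = 68.179 μs
d = βc·γτ₀ = 0.99948 × (2.998×10^8 m/s) × 6.8179×10^-5 s = 20.4 km

d ≈ 20.4 km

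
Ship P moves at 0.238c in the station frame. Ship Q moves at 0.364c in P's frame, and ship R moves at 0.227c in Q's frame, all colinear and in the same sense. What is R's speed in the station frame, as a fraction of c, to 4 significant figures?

Compose boost 2: (0.364 + 0.238)/(1 + 0.364×0.238) = 0.6020/1.08663 = 0.554005
Compose boost 3: (0.227 + 0.554005)/(1 + 0.227×0.554005) = 0.781005/1.12576 = 0.6938

u ≈ 0.6938c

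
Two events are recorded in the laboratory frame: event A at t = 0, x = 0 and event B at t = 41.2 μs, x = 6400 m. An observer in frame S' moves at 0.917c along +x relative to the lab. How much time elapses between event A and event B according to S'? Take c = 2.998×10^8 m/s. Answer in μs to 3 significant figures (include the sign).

Δt' ≈ 54.2 μs

γ = 1/√(1 − 0.917²) = 2.5070
Δt' = γ(Δt − vΔx/c²) = 2.5070 × (41.2 μs − 0.917×6400 m / (2.998×10^8 m/s))
= 2.5070 × (21.624 μs) = 54.2 μs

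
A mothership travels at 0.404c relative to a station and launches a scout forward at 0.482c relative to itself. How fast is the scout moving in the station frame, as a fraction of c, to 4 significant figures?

Compose boost 2: (0.482 + 0.404)/(1 + 0.482×0.404) = 0.8860/1.19473 = 0.7416

u ≈ 0.7416c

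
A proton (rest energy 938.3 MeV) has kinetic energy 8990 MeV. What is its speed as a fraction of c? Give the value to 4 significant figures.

γ = 1 + K/(m₀c²) = 1 + 8990/938.3 = 10.5812
β = √(1 − 1/γ²) = 0.9955

β ≈ 0.9955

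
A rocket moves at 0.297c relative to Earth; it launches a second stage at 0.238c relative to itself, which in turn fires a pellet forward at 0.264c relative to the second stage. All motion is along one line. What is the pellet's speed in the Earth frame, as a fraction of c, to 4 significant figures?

u ≈ 0.6747c

Compose boost 2: (0.238 + 0.297)/(1 + 0.238×0.297) = 0.5350/1.07069 = 0.499680
Compose boost 3: (0.264 + 0.499680)/(1 + 0.264×0.499680) = 0.763680/1.13192 = 0.6747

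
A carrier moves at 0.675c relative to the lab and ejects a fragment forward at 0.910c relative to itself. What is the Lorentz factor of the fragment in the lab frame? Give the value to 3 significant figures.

γ ≈ 5.28

u_lab = (0.910 + 0.675)/(1 + 0.910×0.675) = 1.585/1.61425 = 0.981880
γ = 1/√(1 − 0.981880²) = 5.28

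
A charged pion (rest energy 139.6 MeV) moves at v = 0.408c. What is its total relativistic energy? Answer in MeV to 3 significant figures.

E ≈ 153 MeV

γ = 1/√(1 − 0.408²) = 1.0953
E = γm₀c² = 1.0953 × 139.6 MeV = 153 MeV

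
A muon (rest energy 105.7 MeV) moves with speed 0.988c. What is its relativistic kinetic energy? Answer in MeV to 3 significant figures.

γ = 1/√(1 − 0.988²) = 6.4744
K = (γ − 1)m₀c² = (6.4744 − 1) × 105.7 MeV = 5.4744 × 105.7 MeV = 579 MeV

K ≈ 579 MeV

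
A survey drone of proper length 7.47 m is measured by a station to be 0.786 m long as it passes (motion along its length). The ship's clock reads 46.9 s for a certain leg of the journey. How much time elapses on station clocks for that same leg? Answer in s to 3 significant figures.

Length contraction ⇒ γ = L₀/L = 7.47/0.786 = 9.5038
Time dilation: Δt = γτ₀ = 9.5038 × 46.9 s = 446 s

Δt ≈ 446 s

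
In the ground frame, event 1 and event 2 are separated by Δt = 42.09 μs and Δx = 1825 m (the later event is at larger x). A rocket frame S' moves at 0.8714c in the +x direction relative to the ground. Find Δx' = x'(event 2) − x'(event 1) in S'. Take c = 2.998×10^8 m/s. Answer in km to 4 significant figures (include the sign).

γ = 1/√(1 − 0.8714²) = 2.03843
Δx' = γ(Δx − vΔt) = 2.03843 × (1825 m − 0.8714×(2.998×10^8 m/s)×42.09×10^-6 s)
= 2.03843 × (-9170.83 m) = -18.69 km

Δx' ≈ -18.69 km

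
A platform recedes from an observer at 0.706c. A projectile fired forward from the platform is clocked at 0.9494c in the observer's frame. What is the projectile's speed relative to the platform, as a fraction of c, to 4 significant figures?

Inverse velocity addition: u' = (u − v)/(1 − uv/c²)
= (0.9494 − 0.706)/(1 − 0.9494×0.706) = 0.2434/0.329724 = 0.7382

u' ≈ 0.7382c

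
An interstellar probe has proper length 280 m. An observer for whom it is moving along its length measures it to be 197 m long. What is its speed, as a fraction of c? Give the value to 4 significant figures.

γ = L₀/L = 280/197 = 1.42132
β = √(1 − 1/γ²) = 0.7106

β ≈ 0.7106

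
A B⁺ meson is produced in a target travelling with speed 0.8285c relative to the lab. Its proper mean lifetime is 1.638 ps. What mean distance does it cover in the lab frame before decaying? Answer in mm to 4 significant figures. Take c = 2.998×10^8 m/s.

d ≈ 0.7265 mm

γ = 1/√(1 − 0.8285²) = 1.78575
Dilated lifetime: Δt = γτ₀ = 1.78575 × 1.638 ps = 2.92506 ps
d = vΔt = 0.8285c × 2.92506 ps = 2.48384×10^8 m/s × 2.92506×10^-12 s = 0.7265 mm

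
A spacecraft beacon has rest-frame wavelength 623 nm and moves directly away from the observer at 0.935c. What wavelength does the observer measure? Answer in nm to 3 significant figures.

λ_obs ≈ 3400 nm

Relativistic Doppler: λ_obs = λ_src √((1+β)/(1−β))
= 623 × √(1.9350/0.065000) = 623 × 5.4561 = 3400 nm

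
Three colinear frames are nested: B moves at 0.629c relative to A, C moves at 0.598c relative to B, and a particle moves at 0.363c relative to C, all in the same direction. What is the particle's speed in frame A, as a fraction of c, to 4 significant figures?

Compose boost 2: (0.598 + 0.629)/(1 + 0.598×0.629) = 1.227/1.37614 = 0.891623
Compose boost 3: (0.363 + 0.891623)/(1 + 0.363×0.891623) = 1.25462/1.32366 = 0.9478

u ≈ 0.9478c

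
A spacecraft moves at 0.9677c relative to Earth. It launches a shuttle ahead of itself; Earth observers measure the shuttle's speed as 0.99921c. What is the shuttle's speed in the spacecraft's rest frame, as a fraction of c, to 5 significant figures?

u' ≈ 0.95299c

Inverse velocity addition: u' = (u − v)/(1 − uv/c²)
= (0.99921 − 0.9677)/(1 − 0.99921×0.9677) = 0.031510/0.03306448 = 0.95299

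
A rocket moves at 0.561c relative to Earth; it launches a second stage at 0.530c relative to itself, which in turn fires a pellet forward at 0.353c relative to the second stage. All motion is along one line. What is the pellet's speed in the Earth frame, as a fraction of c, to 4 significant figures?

Compose boost 2: (0.530 + 0.561)/(1 + 0.530×0.561) = 1.091/1.29733 = 0.840958
Compose boost 3: (0.353 + 0.840958)/(1 + 0.353×0.840958) = 1.19396/1.29686 = 0.9207

u ≈ 0.9207c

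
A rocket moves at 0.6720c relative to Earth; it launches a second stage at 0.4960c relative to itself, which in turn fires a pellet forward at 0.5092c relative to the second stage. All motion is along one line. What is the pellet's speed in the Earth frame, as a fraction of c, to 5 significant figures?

Compose boost 2: (0.4960 + 0.6720)/(1 + 0.4960×0.6720) = 1.1680/1.333312 = 0.8760140
Compose boost 3: (0.5092 + 0.8760140)/(1 + 0.5092×0.8760140) = 1.385214/1.446066 = 0.95792

u ≈ 0.95792c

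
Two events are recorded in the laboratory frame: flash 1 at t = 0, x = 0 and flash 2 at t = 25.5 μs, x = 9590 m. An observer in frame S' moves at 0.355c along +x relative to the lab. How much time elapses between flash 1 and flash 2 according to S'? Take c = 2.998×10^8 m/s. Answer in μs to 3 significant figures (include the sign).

γ = 1/√(1 − 0.355²) = 1.0697
Δt' = γ(Δt − vΔx/c²) = 1.0697 × (25.5 μs − 0.355×9590 m / (2.998×10^8 m/s))
= 1.0697 × (14.144 μs) = 15.1 μs

Δt' ≈ 15.1 μs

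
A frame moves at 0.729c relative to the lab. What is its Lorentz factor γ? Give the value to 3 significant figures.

γ ≈ 1.46

γ = 1/√(1 − β²) = 1/√(1 − 0.729²) = 1/√(0.46856) = 1.46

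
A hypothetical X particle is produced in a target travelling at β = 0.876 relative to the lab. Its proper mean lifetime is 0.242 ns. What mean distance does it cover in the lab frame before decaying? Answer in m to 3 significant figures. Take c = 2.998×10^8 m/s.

γ = 1/√(1 − 0.876²) = 2.0734
Dilated lifetime: Δt = γτ₀ = 2.0734 × 0.242 ns = 0.50175 ns
d = vΔt = 0.876c × 0.50175 ns = 2.6262×10^8 m/s × 5.0175×10^-10 s = 0.132 m

d ≈ 0.132 m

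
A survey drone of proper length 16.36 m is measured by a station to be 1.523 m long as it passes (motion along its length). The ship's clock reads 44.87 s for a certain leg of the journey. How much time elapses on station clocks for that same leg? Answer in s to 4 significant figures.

Length contraction ⇒ γ = L₀/L = 16.36/1.523 = 10.7420
Time dilation: Δt = γτ₀ = 10.7420 × 44.87 s = 482.0 s

Δt ≈ 482.0 s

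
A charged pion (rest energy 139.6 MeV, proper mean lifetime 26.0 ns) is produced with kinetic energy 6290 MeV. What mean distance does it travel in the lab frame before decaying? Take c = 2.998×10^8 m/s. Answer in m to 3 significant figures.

d ≈ 359 m

γ = 1 + K/(m₀c²) = 1 + 6290/139.6 = 46.057
β = √(1 − 1/γ²) = 0.99976
Dilated lifetime: γτ₀ = 46.057 × 26.0 ns = 1197.5 ns
d = βc·γτ₀ = 0.99976 × (2.998×10^8 m/s) × 1.1975×10^-6 s = 359 m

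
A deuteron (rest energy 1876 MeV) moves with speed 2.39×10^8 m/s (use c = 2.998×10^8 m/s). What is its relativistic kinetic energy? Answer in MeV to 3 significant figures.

K ≈ 1230 MeV

β = v/c = 2.39×10^8 / 2.998×10^8 = 0.79720
γ = 1/√(1 − 0.79720²) = 1.6564
K = (γ − 1)m₀c² = (1.6564 − 1) × 1876 MeV = 0.65640 × 1876 MeV = 1230 MeV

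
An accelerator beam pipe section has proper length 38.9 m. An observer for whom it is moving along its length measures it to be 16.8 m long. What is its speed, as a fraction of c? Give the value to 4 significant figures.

γ = L₀/L = 38.9/16.8 = 2.31548
β = √(1 − 1/γ²) = 0.9019

β ≈ 0.9019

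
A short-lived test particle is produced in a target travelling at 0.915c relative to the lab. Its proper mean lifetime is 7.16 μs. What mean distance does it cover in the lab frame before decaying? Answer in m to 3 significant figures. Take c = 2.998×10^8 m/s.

d ≈ 4870 m

γ = 1/√(1 − 0.915²) = 2.4786
Dilated lifetime: Δt = γτ₀ = 2.4786 × 7.16 μs = 17.747 μs
d = vΔt = 0.915c × 17.747 μs = 2.7432×10^8 m/s × 1.7747×10^-5 s = 4870 m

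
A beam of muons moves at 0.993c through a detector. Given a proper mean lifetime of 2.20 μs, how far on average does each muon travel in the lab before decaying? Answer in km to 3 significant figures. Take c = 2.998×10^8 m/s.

γ = 1/√(1 − 0.993²) = 8.4664
Dilated lifetime: Δt = γτ₀ = 8.4664 × 2.20 μs = 18.626 μs
d = vΔt = 0.993c × 18.626 μs = 2.9770×10^8 m/s × 1.8626×10^-5 s = 5.54 km

d ≈ 5.54 km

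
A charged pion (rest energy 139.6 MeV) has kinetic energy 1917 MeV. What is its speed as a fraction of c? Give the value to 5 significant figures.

β ≈ 0.99769

γ = 1 + K/(m₀c²) = 1 + 1917/139.6 = 14.73209
β = √(1 − 1/γ²) = 0.99769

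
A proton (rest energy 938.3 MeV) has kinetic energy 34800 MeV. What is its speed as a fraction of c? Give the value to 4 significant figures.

γ = 1 + K/(m₀c²) = 1 + 34800/938.3 = 38.0884
β = √(1 − 1/γ²) = 0.9997

β ≈ 0.9997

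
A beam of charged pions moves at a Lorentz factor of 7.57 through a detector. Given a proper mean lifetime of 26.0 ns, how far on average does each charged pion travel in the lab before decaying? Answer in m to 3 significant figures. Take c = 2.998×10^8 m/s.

d ≈ 58.5 m

β = √(1 − 1/γ²) = √(1 − 1/7.57²) = 0.99124
Dilated lifetime: Δt = γτ₀ = 7.57 × 26.0 ns = 196.82 ns
d = vΔt = 0.99124c × 196.82 ns = 2.9717×10^8 m/s × 1.9682×10^-7 s = 58.5 m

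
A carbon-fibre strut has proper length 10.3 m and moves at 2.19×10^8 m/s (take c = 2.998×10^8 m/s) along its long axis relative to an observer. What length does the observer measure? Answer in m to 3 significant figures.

L ≈ 7.03 m

β = v/c = 2.19×10^8 / 2.998×10^8 = 0.73049
γ = 1/√(1 − 0.73049²) = 1.4643
Length contraction: L = L₀/γ = 10.3/1.4643 = 7.03 m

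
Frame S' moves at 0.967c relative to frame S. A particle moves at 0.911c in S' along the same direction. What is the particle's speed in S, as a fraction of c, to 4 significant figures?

u ≈ 0.9984c

Relativistic velocity addition: u = (u' + v)/(1 + u'v/c²)
= (0.911 + 0.967)/(1 + 0.911×0.967) = 1.878/1.88094 = 0.9984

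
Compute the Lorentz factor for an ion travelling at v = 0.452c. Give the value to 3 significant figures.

γ ≈ 1.12

γ = 1/√(1 − β²) = 1/√(1 − 0.452²) = 1/√(0.79570) = 1.12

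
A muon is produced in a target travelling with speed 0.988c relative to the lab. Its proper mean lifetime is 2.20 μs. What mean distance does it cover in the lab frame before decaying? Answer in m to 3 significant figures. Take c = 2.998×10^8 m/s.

γ = 1/√(1 − 0.988²) = 6.4744
Dilated lifetime: Δt = γτ₀ = 6.4744 × 2.20 μs = 14.244 μs
d = vΔt = 0.988c × 14.244 μs = 2.9620×10^8 m/s × 1.4244×10^-5 s = 4220 m

d ≈ 4220 m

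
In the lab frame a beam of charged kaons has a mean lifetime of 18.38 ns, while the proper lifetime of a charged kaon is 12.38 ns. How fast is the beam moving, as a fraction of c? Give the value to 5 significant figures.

β ≈ 0.73913

γ = Δt/τ₀ = 18.38/12.38 = 1.484653
β = √(1 − 1/γ²) = √(1 − 1/1.484653²) = 0.73913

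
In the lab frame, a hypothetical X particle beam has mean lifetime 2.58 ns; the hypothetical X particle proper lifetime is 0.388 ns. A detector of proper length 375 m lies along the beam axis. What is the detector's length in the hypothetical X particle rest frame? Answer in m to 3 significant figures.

Time dilation ⇒ γ = Δt/τ₀ = 2.58/0.388 = 6.6495
Length contraction: L = L₀/γ = 375/6.6495 = 56.4 m

L ≈ 56.4 m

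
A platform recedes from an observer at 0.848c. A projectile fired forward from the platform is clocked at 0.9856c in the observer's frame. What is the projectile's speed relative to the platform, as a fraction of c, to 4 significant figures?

u' ≈ 0.8379c

Inverse velocity addition: u' = (u − v)/(1 − uv/c²)
= (0.9856 − 0.848)/(1 − 0.9856×0.848) = 0.1376/0.164211 = 0.8379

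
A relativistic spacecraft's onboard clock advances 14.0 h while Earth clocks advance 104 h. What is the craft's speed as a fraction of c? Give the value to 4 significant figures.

β ≈ 0.9909

γ = Δt/τ₀ = 104/14.0 = 7.42857
β = √(1 − 1/γ²) = √(1 − 1/7.42857²) = 0.9909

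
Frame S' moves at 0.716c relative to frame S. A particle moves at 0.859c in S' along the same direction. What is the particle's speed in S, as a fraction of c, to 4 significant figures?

u ≈ 0.9752c

Relativistic velocity addition: u = (u' + v)/(1 + u'v/c²)
= (0.859 + 0.716)/(1 + 0.859×0.716) = 1.575/1.61504 = 0.9752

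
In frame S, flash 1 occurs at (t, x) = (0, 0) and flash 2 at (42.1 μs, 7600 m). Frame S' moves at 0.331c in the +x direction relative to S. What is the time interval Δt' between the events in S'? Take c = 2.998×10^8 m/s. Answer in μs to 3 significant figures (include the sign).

Δt' ≈ 35.7 μs

γ = 1/√(1 − 0.331²) = 1.0597
Δt' = γ(Δt − vΔx/c²) = 1.0597 × (42.1 μs − 0.331×7600 m / (2.998×10^8 m/s))
= 1.0597 × (33.709 μs) = 35.7 μs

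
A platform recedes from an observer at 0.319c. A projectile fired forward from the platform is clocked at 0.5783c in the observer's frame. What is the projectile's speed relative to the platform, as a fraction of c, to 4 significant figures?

u' ≈ 0.3180c

Inverse velocity addition: u' = (u − v)/(1 − uv/c²)
= (0.5783 − 0.319)/(1 − 0.5783×0.319) = 0.2593/0.815522 = 0.3180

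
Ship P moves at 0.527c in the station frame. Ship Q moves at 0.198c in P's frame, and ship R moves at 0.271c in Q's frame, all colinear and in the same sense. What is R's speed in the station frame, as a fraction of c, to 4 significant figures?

Compose boost 2: (0.198 + 0.527)/(1 + 0.198×0.527) = 0.7250/1.10435 = 0.656497
Compose boost 3: (0.271 + 0.656497)/(1 + 0.271×0.656497) = 0.927497/1.17791 = 0.7874

u ≈ 0.7874c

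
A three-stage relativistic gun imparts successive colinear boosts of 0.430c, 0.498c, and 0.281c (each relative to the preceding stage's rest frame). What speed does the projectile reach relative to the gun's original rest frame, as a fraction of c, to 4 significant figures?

u ≈ 0.8605c

Compose boost 2: (0.498 + 0.430)/(1 + 0.498×0.430) = 0.9280/1.21414 = 0.764327
Compose boost 3: (0.281 + 0.764327)/(1 + 0.281×0.764327) = 1.04533/1.21478 = 0.8605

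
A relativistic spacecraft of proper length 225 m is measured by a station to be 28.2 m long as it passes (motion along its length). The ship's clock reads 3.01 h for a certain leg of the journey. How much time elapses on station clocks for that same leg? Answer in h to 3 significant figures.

Δt ≈ 24.0 h

Length contraction ⇒ γ = L₀/L = 225/28.2 = 7.9787
Time dilation: Δt = γτ₀ = 7.9787 × 3.01 h = 24.0 h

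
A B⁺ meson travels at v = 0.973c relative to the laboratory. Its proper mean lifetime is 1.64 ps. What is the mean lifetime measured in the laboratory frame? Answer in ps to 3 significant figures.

Δt ≈ 7.11 ps

γ = 1/√(1 − 0.973²) = 4.3327
Time dilation: Δt = γτ₀ = 4.3327 × 1.64 ps = 7.11 ps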